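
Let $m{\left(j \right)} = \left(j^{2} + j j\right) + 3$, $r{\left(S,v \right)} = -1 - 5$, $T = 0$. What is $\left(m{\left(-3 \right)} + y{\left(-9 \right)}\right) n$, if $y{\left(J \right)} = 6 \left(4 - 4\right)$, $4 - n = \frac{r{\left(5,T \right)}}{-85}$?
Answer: $\frac{7014}{85} \approx 82.518$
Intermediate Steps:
$r{\left(S,v \right)} = -6$ ($r{\left(S,v \right)} = -1 - 5 = -6$)
$n = \frac{334}{85}$ ($n = 4 - - \frac{6}{-85} = 4 - \left(-6\right) \left(- \frac{1}{85}\right) = 4 - \frac{6}{85} = \frac{334}{85} \approx 3.9294$)
$y{\left(J \right)} = 0$ ($y{\left(J \right)} = 6 \cdot 0 = 0$)
$m{\left(j \right)} = 3 + 2 j^{2}$ ($m{\left(j \right)} = \left(j^{2} + j^{2}\right) + 3 = 2 j^{2} + 3 = 3 + 2 j^{2}$)
$\left(m{\left(-3 \right)} + y{\left(-9 \right)}\right) n = \left(\left(3 + 2 \left(-3\right)^{2}\right) + 0\right) \frac{334}{85} = \left(\left(3 + 2 \cdot 9\right) + 0\right) \frac{334}{85} = \left(\left(3 + 18\right) + 0\right) \frac{334}{85} = \left(21 + 0\right) \frac{334}{85} = 21 \cdot \frac{334}{85} = \frac{7014}{85}$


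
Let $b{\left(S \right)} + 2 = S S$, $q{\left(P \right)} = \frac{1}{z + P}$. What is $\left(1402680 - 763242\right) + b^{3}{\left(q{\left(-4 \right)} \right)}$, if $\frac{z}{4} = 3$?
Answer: $\frac{167622786689}{262144} \approx 6.3943 \cdot 10^{5}$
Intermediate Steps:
$z = 12$ ($z = 4 \cdot 3 = 12$)
$q{\left(P \right)} = \frac{1}{12 + P}$
$b{\left(S \right)} = -2 + S^{2}$ ($b{\left(S \right)} = -2 + S S = -2 + S^{2}$)
$\left(1402680 - 763242\right) + b^{3}{\left(q{\left(-4 \right)} \right)} = \left(1402680 - 763242\right) + \left(-2 + \left(\frac{1}{12 - 4}\right)^{2}\right)^{3} = 639438 + \left(-2 + \left(\frac{1}{8}\right)^{2}\right)^{3} = 639438 + \left(-2 + \frac{1}{64}\right)^{3} = 639438 + \left(- \frac{127}{64}\right)^{3} = 639438 - \frac{2048383}{262144} = \frac{167622786689}{262144}$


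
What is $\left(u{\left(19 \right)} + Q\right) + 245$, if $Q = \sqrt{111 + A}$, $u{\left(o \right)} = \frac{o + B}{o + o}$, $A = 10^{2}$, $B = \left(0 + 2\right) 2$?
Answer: $\frac{9333}{38} + \sqrt{211} \approx 260.13$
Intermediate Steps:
$B = 4$ ($B = 2 \cdot 2 = 4$)
$A = 100$
$u{\left(o \right)} = \frac{4 + o}{2 o}$ ($u{\left(o \right)} = \frac{o + 4}{o + o} = \frac{4 + o}{2 o}$)
$Q = \sqrt{211}$ ($Q = \sqrt{111 + 100} = \sqrt{211} \approx 14.526$)
$\left(u{\left(19 \right)} + Q\right) + 245 = \left(\frac{4 + 19}{2 \cdot 19} + \sqrt{211}\right) + 245 = \left(\frac{1}{2} \cdot \frac{1}{19} \cdot 23 + \sqrt{211}\right) + 245 = \left(\frac{23}{38} + \sqrt{211}\right) + 245 = \frac{9333}{38} + \sqrt{211}$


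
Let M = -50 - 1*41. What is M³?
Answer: -753571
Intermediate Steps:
M = -91 (M = -50 - 41 = -91)
M³ = (-91)³ = -753571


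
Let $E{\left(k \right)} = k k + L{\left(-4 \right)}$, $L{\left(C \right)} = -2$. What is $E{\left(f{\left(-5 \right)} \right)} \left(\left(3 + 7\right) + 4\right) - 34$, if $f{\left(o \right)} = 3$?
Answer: $64$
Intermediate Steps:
$E{\left(k \right)} = -2 + k^{2}$ ($E{\left(k \right)} = k k - 2 = k^{2} - 2 = -2 + k^{2}$)
$E{\left(f{\left(-5 \right)} \right)} \left(\left(3 + 7\right) + 4\right) - 34 = \left(-2 + 3^{2}\right) \left(\left(3 + 7\right) + 4\right) - 34 = \left(-2 + 9\right) \left(10 + 4\right) - 34 = 7 \cdot 14 - 34 = 98 - 34 = 64$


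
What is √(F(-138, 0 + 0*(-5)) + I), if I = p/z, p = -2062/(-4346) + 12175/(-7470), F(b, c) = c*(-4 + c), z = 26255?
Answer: I*√35523853470175690/28411953270 ≈ 0.0066337*I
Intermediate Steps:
p = -3750941/3246462 (p = -2062*(-1/4346) + 12175*(-1/7470) = 1031/2173 - 2435/1494 = -3750941/3246462 ≈ -1.1554)
I = -3750941/85235859810 (I = -3750941/3246462/26255 = -3750941/3246462*1/26255 = -3750941/85235859810 ≈ -4.4007e-5)
√(F(-138, 0 + 0*(-5)) + I) = √((0 + 0*(-5))*(-4 + (0 + 0*(-5))) - 3750941/85235859810) = √((0 + 0)*(-4 + (0 + 0)) - 3750941/85235859810) = √(0*(-4 + 0) - 3750941/85235859810) = √(0*(-4) - 3750941/85235859810) = √(0 - 3750941/85235859810) = √(-3750941/85235859810) = I*√35523853470175690/28411953270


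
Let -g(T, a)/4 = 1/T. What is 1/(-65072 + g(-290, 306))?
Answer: -145/9435438 ≈ -1.5368e-5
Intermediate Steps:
g(T, a) = -4/T
1/(-65072 + g(-290, 306)) = 1/(-65072 - 4/(-290)) = 1/(-65072 - 4*(-1/290)) = 1/(-65072 + 2/145) = 1/(-9435438/145) = -145/9435438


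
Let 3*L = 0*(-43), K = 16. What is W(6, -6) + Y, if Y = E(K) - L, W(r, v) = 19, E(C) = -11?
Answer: 8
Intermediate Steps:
L = 0 (L = (0*(-43))/3 = (1/3)*0 = 0)
Y = -11 (Y = -11 - 1*0 = -11 + 0 = -11)
W(6, -6) + Y = 19 - 11 = 8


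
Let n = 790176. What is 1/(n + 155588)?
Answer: 1/945764 ≈ 1.0573e-6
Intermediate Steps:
1/(n + 155588) = 1/(790176 + 155588) = 1/945764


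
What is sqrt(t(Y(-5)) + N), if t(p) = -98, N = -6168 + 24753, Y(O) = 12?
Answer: sqrt(18487) ≈ 135.97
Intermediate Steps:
N = 18585
sqrt(t(Y(-5)) + N) = sqrt(-98 + 18585) = sqrt(18487)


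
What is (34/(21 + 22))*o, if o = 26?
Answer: 884/43 ≈ 20.558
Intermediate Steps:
(34/(21 + 22))*o = (34/(21 + 22))*26 = (34/43)*26 = 884/43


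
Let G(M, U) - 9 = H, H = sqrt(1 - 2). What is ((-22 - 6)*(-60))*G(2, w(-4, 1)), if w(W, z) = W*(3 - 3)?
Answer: 15120 + 1680*I ≈ 15120.0 + 1680.0*I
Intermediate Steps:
H = I (H = sqrt(-1) = I ≈ 1.0*I)
w(W, z) = 0 (w(W, z) = W*0 = 0)
G(M, U) = 9 + I
((-22 - 6)*(-60))*G(2, w(-4, 1)) = ((-22 - 6)*(-60))*(9 + I) = (-28*(-60))*(9 + I) = 1680*(9 + I) = 15120 + 1680*I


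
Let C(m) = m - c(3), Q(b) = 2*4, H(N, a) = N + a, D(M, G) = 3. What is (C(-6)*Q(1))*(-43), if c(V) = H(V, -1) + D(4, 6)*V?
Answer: 5848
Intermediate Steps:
c(V) = -1 + 4*V (c(V) = (V - 1) + 3*V = (-1 + V) + 3*V = -1 + 4*V)
Q(b) = 8
C(m) = -11 + m (C(m) = m - (-1 + 4*3) = m - (-1 + 12) = m - 1*11 = m - 11 = -11 + m)
(C(-6)*Q(1))*(-43) = ((-11 - 6)*8)*(-43) = -17*8*(-43) = -136*(-43) = 5848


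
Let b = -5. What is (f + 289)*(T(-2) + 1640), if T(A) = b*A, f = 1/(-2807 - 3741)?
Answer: 1561206075/3274 ≈ 4.7685e+5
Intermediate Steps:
f = -1/6548 (f = 1/(-6548) = -1/6548 ≈ -0.00015272)
T(A) = -5*A
(f + 289)*(T(-2) + 1640) = (-1/6548 + 289)*(-5*(-2) + 1640) = 1892371*(10 + 1640)/6548 = (1892371/6548)*1650 = 1561206075/3274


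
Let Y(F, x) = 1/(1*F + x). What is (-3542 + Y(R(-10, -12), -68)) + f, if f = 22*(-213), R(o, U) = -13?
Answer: -666469/81 ≈ -8228.0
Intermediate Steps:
Y(F, x) = 1/(F + x)
f = -4686
(-3542 + Y(R(-10, -12), -68)) + f = (-3542 + 1/(-13 - 68)) - 4686 = (-3542 + 1/(-81)) - 4686 = (-3542 - 1/81) - 4686 = -286903/81 - 4686 = -666469/81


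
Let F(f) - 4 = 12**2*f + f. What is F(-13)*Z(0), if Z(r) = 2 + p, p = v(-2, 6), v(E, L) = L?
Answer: -15048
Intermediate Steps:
p = 6
F(f) = 4 + 145*f (F(f) = 4 + (12**2*f + f) = 4 + (144*f + f) = 4 + 145*f)
Z(r) = 8 (Z(r) = 2 + 6 = 8)
F(-13)*Z(0) = (4 + 145*(-13))*8 = (4 - 1885)*8 = -1881*8 = -15048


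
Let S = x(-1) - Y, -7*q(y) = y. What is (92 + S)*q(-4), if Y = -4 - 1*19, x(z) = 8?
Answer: 492/7 ≈ 70.286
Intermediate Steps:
q(y) = -y/7
Y = -23 (Y = -4 - 19 = -23)
S = 31 (S = 8 - 1*(-23) = 8 + 23 = 31)
(92 + S)*q(-4) = (92 + 31)*(-⅐*(-4)) = 123*(4/7) = 492/7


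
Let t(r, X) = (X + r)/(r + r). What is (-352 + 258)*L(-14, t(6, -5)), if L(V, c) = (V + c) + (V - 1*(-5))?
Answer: 12925/6 ≈ 2154.2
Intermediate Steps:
t(r, X) = (X + r)/(2*r) (t(r, X) = (X + r)/((2*r)) = (X + r)*(1/(2*r)) = (X + r)/(2*r))
L(V, c) = 5 + c + 2*V (L(V, c) = (V + c) + (V + 5) = (V + c) + (5 + V) = 5 + c + 2*V)
(-352 + 258)*L(-14, t(6, -5)) = (-352 + 258)*(5 + (1/2)*(-5 + 6)/6 + 2*(-14)) = -94*(5 + (1/2)*(1/6)*1 - 28) = -94*(5 + 1/12 - 28) = -94*(-275/12) = 12925/6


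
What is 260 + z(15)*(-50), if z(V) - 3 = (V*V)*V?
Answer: -168640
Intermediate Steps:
z(V) = 3 + V³ (z(V) = 3 + (V*V)*V = 3 + V²*V = 3 + V³)
260 + z(15)*(-50) = 260 + (3 + 15³)*(-50) = 260 + (3 + 3375)*(-50) = 260 + 3378*(-50) = 260 - 168900 = -168640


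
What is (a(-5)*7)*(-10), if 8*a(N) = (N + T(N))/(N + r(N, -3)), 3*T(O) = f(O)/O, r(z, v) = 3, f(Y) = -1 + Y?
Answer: -161/8 ≈ -20.125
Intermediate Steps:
T(O) = (-1 + O)/(3*O) (T(O) = ((-1 + O)/O)/3 = (-1 + O)/(3*O))
a(N) = (N + (-1 + N)/(3*N))/(8*(3 + N)) (a(N) = ((N + (-1 + N)/(3*N))/(N + 3))/8 = ((N + (-1 + N)/(3*N))/(3 + N))/8 = (N + (-1 + N)/(3*N))/(8*(3 + N)))
(a(-5)*7)*(-10) = (((1/24)*(-1 - 5 + 3*(-5)**2)/(-5*(3 - 5)))*7)*(-10) = (((1/24)*(-1/5)*(-1 - 5 + 3*25)/(-2))*7)*(-10) = (((1/24)*(-1/5)*(-1/2)*(-1 - 5 + 75))*7)*(-10) = (((1/24)*(-1/5)*(-1/2)*69)*7)*(-10) = ((23/80)*7)*(-10) = (161/80)*(-10) = -161/8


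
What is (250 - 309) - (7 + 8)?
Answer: -74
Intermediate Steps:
(250 - 309) - (7 + 8) = -59 - 1*15 = -59 - 15 = -74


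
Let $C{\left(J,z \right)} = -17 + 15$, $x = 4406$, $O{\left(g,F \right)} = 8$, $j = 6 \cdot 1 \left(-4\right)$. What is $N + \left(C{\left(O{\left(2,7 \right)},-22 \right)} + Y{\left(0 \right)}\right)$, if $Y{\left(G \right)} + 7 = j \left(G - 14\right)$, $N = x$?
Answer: $4733$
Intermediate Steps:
$j = -24$ ($j = 6 \left(-4\right) = -24$)
$N = 4406$
$Y{\left(G \right)} = 329 - 24 G$ ($Y{\left(G \right)} = -7 - 24 \left(G - 14\right) = -7 - 24 \left(-14 + G\right) = -7 - \left(-336 + 24 G\right) = 329 - 24 G$)
$C{\left(J,z \right)} = -2$
$N + \left(C{\left(O{\left(2,7 \right)},-22 \right)} + Y{\left(0 \right)}\right) = 4406 + \left(-2 + \left(329 - 0\right)\right) = 4406 + \left(-2 + \left(329 + 0\right)\right) = 4406 + \left(-2 + 329\right) = 4406 + 327 = 4733$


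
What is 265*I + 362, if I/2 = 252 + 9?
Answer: 138692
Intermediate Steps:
I = 522 (I = 2*(252 + 9) = 2*261 = 522)
265*I + 362 = 265*522 + 362 = 138330 + 362 = 138692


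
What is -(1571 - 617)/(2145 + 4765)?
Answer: -477/3455 ≈ -0.13806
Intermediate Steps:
-(1571 - 617)/(2145 + 4765) = -954/6910 = -1*477/3455 = -477/3455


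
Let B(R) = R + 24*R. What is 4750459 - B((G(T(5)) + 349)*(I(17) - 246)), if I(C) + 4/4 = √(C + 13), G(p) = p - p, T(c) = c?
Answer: 6905534 - 8725*√30 ≈ 6.8577e+6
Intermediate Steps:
G(p) = 0
I(C) = -1 + √(13 + C) (I(C) = -1 + √(C + 13) = -1 + √(13 + C))
B(R) = 25*R
4750459 - B((G(T(5)) + 349)*(I(17) - 246)) = 4750459 - 25*(0 + 349)*((-1 + √(13 + 17)) - 246) = 4750459 - 25*349*((-1 + √30) - 246) = 4750459 - 25*349*(-247 + √30) = 4750459 - 25*(-86203 + 349*√30) = 4750459 - (-2155075 + 8725*√30) = 4750459 + (2155075 - 8725*√30) = 6905534 - 8725*√30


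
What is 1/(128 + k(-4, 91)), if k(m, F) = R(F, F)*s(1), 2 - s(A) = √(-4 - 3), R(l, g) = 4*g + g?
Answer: 1038/2526619 + 455*I*√7/2526619 ≈ 0.00041083 + 0.00047645*I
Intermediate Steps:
R(l, g) = 5*g
s(A) = 2 - I*√7 (s(A) = 2 - √(-4 - 3) = 2 - √(-7) = 2 - I*√7)
k(m, F) = 5*F*(2 - I*√7) (k(m, F) = (5*F)*(2 - I*√7) = 5*F*(2 - I*√7))
1/(128 + k(-4, 91)) = 1/(128 + 5*91*(2 - I*√7)) = 1/(128 + (910 - 455*I*√7)) = 1/(1038 - 455*I*√7)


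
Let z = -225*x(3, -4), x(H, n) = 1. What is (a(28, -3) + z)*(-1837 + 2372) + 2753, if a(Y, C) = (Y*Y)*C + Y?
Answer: -1360962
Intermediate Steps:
z = -225 (z = -225*1 = -225)
a(Y, C) = Y + C*Y**2 (a(Y, C) = Y**2*C + Y = C*Y**2 + Y = Y + C*Y**2)
(a(28, -3) + z)*(-1837 + 2372) + 2753 = (28*(1 - 3*28) - 225)*(-1837 + 2372) + 2753 = (28*(1 - 84) - 225)*535 + 2753 = (28*(-83) - 225)*535 + 2753 = (-2324 - 225)*535 + 2753 = -2549*535 + 2753 = -1363715 + 2753 = -1360962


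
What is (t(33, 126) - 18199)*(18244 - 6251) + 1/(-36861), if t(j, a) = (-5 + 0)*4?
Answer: -8054145714088/36861 ≈ -2.1850e+8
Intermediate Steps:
t(j, a) = -20 (t(j, a) = -5*4 = -20)
(t(33, 126) - 18199)*(18244 - 6251) + 1/(-36861) = (-20 - 18199)*(18244 - 6251) + 1/(-36861) = -18219*11993 - 1/36861 = -218500467 - 1/36861 = -8054145714088/36861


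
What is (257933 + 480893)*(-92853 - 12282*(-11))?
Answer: 31214659674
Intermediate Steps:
(257933 + 480893)*(-92853 - 12282*(-11)) = 738826*(-92853 + 135102) = 738826*42249 = 31214659674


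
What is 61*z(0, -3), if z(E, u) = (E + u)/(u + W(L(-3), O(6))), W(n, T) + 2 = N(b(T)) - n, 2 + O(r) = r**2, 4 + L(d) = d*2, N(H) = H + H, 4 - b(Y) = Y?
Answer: 183/55 ≈ 3.3273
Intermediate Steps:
b(Y) = 4 - Y
N(H) = 2*H
L(d) = -4 + 2*d (L(d) = -4 + d*2 = -4 + 2*d)
O(r) = -2 + r**2
W(n, T) = 6 - n - 2*T (W(n, T) = -2 + (2*(4 - T) - n) = -2 + ((8 - 2*T) - n) = -2 + (8 - n - 2*T) = 6 - n - 2*T)
z(E, u) = (E + u)/(-52 + u) (z(E, u) = (E + u)/(u + (6 - (-4 + 2*(-3)) - 2*(-2 + 6**2))) = (E + u)/(u + (6 - (-4 - 6) - 2*(-2 + 36))) = (E + u)/(u + (6 - 1*(-10) - 2*34)) = (E + u)/(u + (6 + 10 - 68)) = (E + u)/(u - 52) = (E + u)/(-52 + u))
61*z(0, -3) = 61*((0 - 3)/(-52 - 3)) = 61*(-3/(-55)) = 61*(-1/55*(-3)) = 61*(3/55) = 183/55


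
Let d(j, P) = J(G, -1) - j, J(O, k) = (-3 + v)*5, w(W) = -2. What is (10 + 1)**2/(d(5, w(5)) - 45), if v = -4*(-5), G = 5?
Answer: 121/35 ≈ 3.4571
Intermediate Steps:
v = 20
J(O, k) = 85 (J(O, k) = (-3 + 20)*5 = 17*5 = 85)
d(j, P) = 85 - j
(10 + 1)**2/(d(5, w(5)) - 45) = (10 + 1)**2/((85 - 1*5) - 45) = 11**2/((85 - 5) - 45) = 121/(80 - 45) = 121/35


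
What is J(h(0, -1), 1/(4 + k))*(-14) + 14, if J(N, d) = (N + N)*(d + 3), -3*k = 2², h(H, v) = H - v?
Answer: -161/2 ≈ -80.500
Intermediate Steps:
k = -4/3 (k = -⅓*2² = -⅓*4 = -4/3 ≈ -1.3333)
J(N, d) = 2*N*(3 + d) (J(N, d) = (2*N)*(3 + d) = 2*N*(3 + d))
J(h(0, -1), 1/(4 + k))*(-14) + 14 = (2*(0 - 1*(-1))*(3 + 1/(4 - 4/3)))*(-14) + 14 = (2*(0 + 1)*(3 + 1/(8/3)))*(-14) + 14 = (2*1*(3 + 3/8))*(-14) + 14 = (2*1*(27/8))*(-14) + 14 = (27/4)*(-14) + 14 = -189/2 + 14 = -161/2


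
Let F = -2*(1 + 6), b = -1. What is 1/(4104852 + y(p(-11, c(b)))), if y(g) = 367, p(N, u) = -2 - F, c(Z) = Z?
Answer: 1/4105219 ≈ 2.4359e-7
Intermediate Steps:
F = -14 (F = -2*7 = -14)
p(N, u) = 12 (p(N, u) = -2 - 1*(-14) = -2 + 14 = 12)
1/(4104852 + y(p(-11, c(b)))) = 1/(4104852 + 367) = 1/4105219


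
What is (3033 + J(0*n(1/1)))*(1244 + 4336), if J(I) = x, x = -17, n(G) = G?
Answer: 16829280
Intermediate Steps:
J(I) = -17
(3033 + J(0*n(1/1)))*(1244 + 4336) = (3033 - 17)*(1244 + 4336) = 3016*5580 = 16829280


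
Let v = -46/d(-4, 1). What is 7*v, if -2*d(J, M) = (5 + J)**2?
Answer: 644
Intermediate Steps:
d(J, M) = -(5 + J)**2/2
v = 92 (v = -46*(-2/(5 - 4)**2) = -46/((-1/2*1**2)) = -46/((-1/2*1)) = -46/(-1/2) = -46*(-2) = 92)
7*v = 7*92 = 644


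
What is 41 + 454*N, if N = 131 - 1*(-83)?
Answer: 97197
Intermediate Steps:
N = 214 (N = 131 + 83 = 214)
41 + 454*N = 41 + 454*214 = 41 + 97156 = 97197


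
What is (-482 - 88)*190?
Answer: -108300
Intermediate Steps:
(-482 - 88)*190 = -570*190 = -108300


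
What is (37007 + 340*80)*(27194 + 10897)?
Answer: 2445708837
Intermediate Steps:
(37007 + 340*80)*(27194 + 10897) = (37007 + 27200)*38091 = 64207*38091 = 2445708837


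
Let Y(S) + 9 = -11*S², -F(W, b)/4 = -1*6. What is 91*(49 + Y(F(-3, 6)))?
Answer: -572936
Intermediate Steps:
F(W, b) = 24 (F(W, b) = -(-4)*6 = -4*(-6) = 24)
Y(S) = -9 - 11*S²
91*(49 + Y(F(-3, 6))) = 91*(49 + (-9 - 11*24²)) = 91*(49 + (-9 - 11*576)) = 91*(49 + (-9 - 6336)) = 91*(49 - 6345) = 91*(-6296) = -572936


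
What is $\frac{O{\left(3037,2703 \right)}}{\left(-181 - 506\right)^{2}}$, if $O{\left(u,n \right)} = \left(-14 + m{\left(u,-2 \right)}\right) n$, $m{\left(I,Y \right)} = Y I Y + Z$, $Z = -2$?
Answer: $\frac{3643644}{52441} \approx 69.481$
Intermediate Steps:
$m{\left(I,Y \right)} = -2 + I Y^{2}$ ($m{\left(I,Y \right)} = Y I Y - 2 = I Y Y - 2 = I Y^{2} - 2 = -2 + I Y^{2}$)
$O{\left(u,n \right)} = n \left(-16 + 4 u\right)$ ($O{\left(u,n \right)} = \left(-14 + \left(-2 + u \left(-2\right)^{2}\right)\right) n = \left(-14 + \left(-2 + u 4\right)\right) n = \left(-14 + \left(-2 + 4 u\right)\right) n = \left(-16 + 4 u\right) n = n \left(-16 + 4 u\right)$)
$\frac{O{\left(3037,2703 \right)}}{\left(-181 - 506\right)^{2}} = \frac{4 \cdot 2703 \left(-4 + 3037\right)}{\left(-181 - 506\right)^{2}} = \frac{4 \cdot 2703 \cdot 3033}{\left(-687\right)^{2}} = \frac{32792796}{471969} = 32792796 \cdot \frac{1}{471969} = \frac{3643644}{52441}$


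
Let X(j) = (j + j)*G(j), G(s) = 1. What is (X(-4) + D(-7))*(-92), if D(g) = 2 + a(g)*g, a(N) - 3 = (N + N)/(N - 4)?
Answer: 36340/11 ≈ 3303.6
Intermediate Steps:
a(N) = 3 + 2*N/(-4 + N) (a(N) = 3 + (N + N)/(N - 4) = 3 + (2*N)/(-4 + N) = 3 + 2*N/(-4 + N))
X(j) = 2*j (X(j) = (j + j)*1 = (2*j)*1 = 2*j)
D(g) = 2 + g*(-12 + 5*g)/(-4 + g) (D(g) = 2 + ((-12 + 5*g)/(-4 + g))*g = 2 + g*(-12 + 5*g)/(-4 + g))
(X(-4) + D(-7))*(-92) = (2*(-4) + (-8 - 10*(-7) + 5*(-7)**2)/(-4 - 7))*(-92) = (-8 + (-8 + 70 + 5*49)/(-11))*(-92) = (-8 - (-8 + 70 + 245)/11)*(-92) = (-8 - 1/11*307)*(-92) = (-8 - 307/11)*(-92) = -395/11*(-92) = 36340/11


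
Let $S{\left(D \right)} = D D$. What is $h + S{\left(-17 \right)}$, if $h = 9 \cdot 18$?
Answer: $451$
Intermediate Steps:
$S{\left(D \right)} = D^{2}$
$h = 162$
$h + S{\left(-17 \right)} = 162 + \left(-17\right)^{2} = 162 + 289 = 451$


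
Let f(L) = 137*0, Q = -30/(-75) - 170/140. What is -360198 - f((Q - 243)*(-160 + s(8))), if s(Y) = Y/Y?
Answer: -360198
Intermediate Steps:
s(Y) = 1
Q = -57/70 (Q = -30*(-1/75) - 170*1/140 = ⅖ - 17/14 = -57/70 ≈ -0.81429)
f(L) = 0
-360198 - f((Q - 243)*(-160 + s(8))) = -360198 - 1*0 = -360198 + 0 = -360198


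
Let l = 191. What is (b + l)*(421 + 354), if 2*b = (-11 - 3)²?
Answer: 223975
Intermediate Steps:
b = 98 (b = (-11 - 3)²/2 = (½)*(-14)² = (½)*196 = 98)
(b + l)*(421 + 354) = (98 + 191)*(421 + 354) = 289*775 = 223975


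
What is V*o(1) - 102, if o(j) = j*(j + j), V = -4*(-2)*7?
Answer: 10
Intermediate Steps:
V = 56 (V = 8*7 = 56)
o(j) = 2*j² (o(j) = j*(2*j) = 2*j²)
V*o(1) - 102 = 56*(2*1²) - 102 = 56*(2*1) - 102 = 56*2 - 102 = 112 - 102 = 10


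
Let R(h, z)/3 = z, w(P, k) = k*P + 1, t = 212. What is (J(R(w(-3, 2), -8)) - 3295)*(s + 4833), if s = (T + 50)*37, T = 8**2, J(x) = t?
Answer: -27904233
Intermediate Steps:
w(P, k) = 1 + P*k (w(P, k) = P*k + 1 = 1 + P*k)
R(h, z) = 3*z
J(x) = 212
T = 64
s = 4218 (s = (64 + 50)*37 = 114*37 = 4218)
(J(R(w(-3, 2), -8)) - 3295)*(s + 4833) = (212 - 3295)*(4218 + 4833) = -3083*9051 = -27904233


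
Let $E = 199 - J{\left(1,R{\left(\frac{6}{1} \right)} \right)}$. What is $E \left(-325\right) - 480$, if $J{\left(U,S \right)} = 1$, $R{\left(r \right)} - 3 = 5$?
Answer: $-64830$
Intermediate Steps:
$R{\left(r \right)} = 8$ ($R{\left(r \right)} = 3 + 5 = 8$)
$E = 198$ ($E = 199 - 1 = 198$)
$E \left(-325\right) - 480 = 198 \left(-325\right) - 480 = -64350 - 480 = -64830$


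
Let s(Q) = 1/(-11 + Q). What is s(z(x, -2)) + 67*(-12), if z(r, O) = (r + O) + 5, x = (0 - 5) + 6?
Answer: -5629/7 ≈ -804.14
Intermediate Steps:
x = 1 (x = -5 + 6 = 1)
z(r, O) = 5 + O + r (z(r, O) = (O + r) + 5 = 5 + O + r)
s(z(x, -2)) + 67*(-12) = 1/(-11 + (5 - 2 + 1)) + 67*(-12) = 1/(-11 + 4) - 804 = 1/(-7) - 804 = -⅐ - 804 = -5629/7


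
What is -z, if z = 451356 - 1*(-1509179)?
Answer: -1960535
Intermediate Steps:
z = 1960535 (z = 451356 + 1509179 = 1960535)
-z = -1*1960535 = -1960535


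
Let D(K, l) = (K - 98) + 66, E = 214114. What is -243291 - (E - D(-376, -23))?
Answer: -457813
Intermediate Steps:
D(K, l) = -32 + K (D(K, l) = (-98 + K) + 66 = -32 + K)
-243291 - (E - D(-376, -23)) = -243291 - (214114 - (-32 - 376)) = -243291 - (214114 - 1*(-408)) = -243291 - (214114 + 408) = -243291 - 1*214522 = -243291 - 214522 = -457813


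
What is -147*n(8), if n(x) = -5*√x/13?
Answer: 1470*√2/13 ≈ 159.92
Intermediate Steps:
n(x) = -5*√x/13 (n(x) = -5*√x*(1/13) = -5*√x/13)
-147*n(8) = -(-735)*√8/13 = -(-735)*2*√2/13 = -(-1470)*√2/13 = 1470*√2/13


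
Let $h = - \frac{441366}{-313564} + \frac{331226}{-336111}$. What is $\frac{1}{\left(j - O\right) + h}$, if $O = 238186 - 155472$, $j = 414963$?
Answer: $\frac{52696154802}{17508266980518779} \approx 3.0098 \cdot 10^{-6}$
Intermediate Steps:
$h = \frac{22243709081}{52696154802}$ ($h = \left(-441366\right) \left(- \frac{1}{313564}\right) + 331226 \left(- \frac{1}{336111}\right) = \frac{220683}{156782} - \frac{331226}{336111} = \frac{22243709081}{52696154802} \approx 0.42211$)
$O = 82714$ ($O = 238186 - 155472 = 82714$)
$\frac{1}{\left(j - O\right) + h} = \frac{1}{\left(414963 - 82714\right) + \frac{22243709081}{52696154802}} = \frac{1}{332249 + \frac{22243709081}{52696154802}} = \frac{1}{\frac{17508266980518779}{52696154802}} = \frac{52696154802}{17508266980518779}$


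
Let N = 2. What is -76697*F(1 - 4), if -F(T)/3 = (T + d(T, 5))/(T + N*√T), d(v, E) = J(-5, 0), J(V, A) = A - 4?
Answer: 230091 + 153394*I*√3 ≈ 2.3009e+5 + 2.6569e+5*I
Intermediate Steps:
J(V, A) = -4 + A
d(v, E) = -4 (d(v, E) = -4 + 0 = -4)
F(T) = -3*(-4 + T)/(T + 2*√T) (F(T) = -3*(T - 4)/(T + 2*√T) = -3*(-4 + T)/(T + 2*√T))
-76697*F(1 - 4) = -230091*(4 - (1 - 4))/((1 - 4) + 2*√(1 - 4)) = -230091*(4 - 1*(-3))/(-3 + 2*√(-3)) = -230091*(4 + 3)/(-3 + 2*(I*√3)) = -230091*7/(-3 + 2*I*√3) = -1610637/(-3 + 2*I*√3)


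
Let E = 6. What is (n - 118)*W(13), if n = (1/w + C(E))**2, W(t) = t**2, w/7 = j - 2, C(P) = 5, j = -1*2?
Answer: -12369279/784 ≈ -15777.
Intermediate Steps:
j = -2
w = -28 (w = 7*(-2 - 2) = 7*(-4) = -28)
n = 19321/784 (n = (1/(-28) + 5)**2 = (-1/28 + 5)**2 = (139/28)**2 = 19321/784 ≈ 24.644)
(n - 118)*W(13) = (19321/784 - 118)*13**2 = -73191/784*169 = -12369279/784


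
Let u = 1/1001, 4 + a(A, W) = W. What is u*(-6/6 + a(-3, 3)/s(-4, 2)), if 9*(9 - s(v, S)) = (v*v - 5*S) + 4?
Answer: -80/71071 ≈ -0.0011256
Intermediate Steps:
a(A, W) = -4 + W
s(v, S) = 77/9 - v**2/9 + 5*S/9 (s(v, S) = 9 - ((v*v - 5*S) + 4)/9 = 9 - ((v**2 - 5*S) + 4)/9 = 9 - (4 + v**2 - 5*S)/9 = 9 + (-4/9 - v**2/9 + 5*S/9) = 77/9 - v**2/9 + 5*S/9)
u = 1/1001 ≈ 0.00099900
u*(-6/6 + a(-3, 3)/s(-4, 2)) = (-6/6 + (-4 + 3)/(77/9 - 1/9*(-4)**2 + (5/9)*2))/1001 = (-6*1/6 - 1/(77/9 - 1/9*16 + 10/9))/1001 = (-1 - 1/(77/9 - 16/9 + 10/9))/1001 = (-1 - 1/71/9)/1001 = (-1 - 1*9/71)/1001 = (-1 - 9/71)/1001 = (1/1001)*(-80/71) = -80/71071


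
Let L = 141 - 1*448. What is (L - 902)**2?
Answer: 1461681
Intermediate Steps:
L = -307 (L = 141 - 448 = -307)
(L - 902)**2 = (-307 - 902)**2 = (-1209)**2 = 1461681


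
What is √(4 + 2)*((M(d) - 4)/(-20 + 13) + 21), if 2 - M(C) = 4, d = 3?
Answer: 153*√6/7 ≈ 53.539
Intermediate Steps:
M(C) = -2 (M(C) = 2 - 1*4 = 2 - 4 = -2)
√(4 + 2)*((M(d) - 4)/(-20 + 13) + 21) = √(4 + 2)*((-2 - 4)/(-20 + 13) + 21) = √6*(-6/(-7) + 21) = √6*(-6*(-⅐) + 21) = √6*(6/7 + 21) = √6*(153/7) = 153*√6/7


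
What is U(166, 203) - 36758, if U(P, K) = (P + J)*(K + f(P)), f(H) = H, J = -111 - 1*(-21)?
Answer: -8714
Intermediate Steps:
J = -90 (J = -111 + 21 = -90)
U(P, K) = (-90 + P)*(K + P) (U(P, K) = (P - 90)*(K + P) = (-90 + P)*(K + P))
U(166, 203) - 36758 = (166² - 90*203 - 90*166 + 203*166) - 36758 = (27556 - 18270 - 14940 + 33698) - 36758 = 28044 - 36758 = -8714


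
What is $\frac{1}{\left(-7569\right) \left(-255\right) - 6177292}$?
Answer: $- \frac{1}{4247197} \approx -2.3545 \cdot 10^{-7}$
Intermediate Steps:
$\frac{1}{\left(-7569\right) \left(-255\right) - 6177292} = \frac{1}{1930095 - 6177292} = \frac{1}{-4247197} = - \frac{1}{4247197}$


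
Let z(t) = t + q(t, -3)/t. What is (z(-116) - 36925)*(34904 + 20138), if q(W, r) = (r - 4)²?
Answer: -4077667945/2 ≈ -2.0388e+9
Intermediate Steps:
q(W, r) = (-4 + r)²
z(t) = t + 49/t (z(t) = t + (-4 - 3)²/t = t + (-7)²/t = t + 49/t)
(z(-116) - 36925)*(34904 + 20138) = ((-116 + 49/(-116)) - 36925)*(34904 + 20138) = ((-116 + 49*(-1/116)) - 36925)*55042 = ((-116 - 49/116) - 36925)*55042 = (-13505/116 - 36925)*55042 = -4296805/116*55042 = -4077667945/2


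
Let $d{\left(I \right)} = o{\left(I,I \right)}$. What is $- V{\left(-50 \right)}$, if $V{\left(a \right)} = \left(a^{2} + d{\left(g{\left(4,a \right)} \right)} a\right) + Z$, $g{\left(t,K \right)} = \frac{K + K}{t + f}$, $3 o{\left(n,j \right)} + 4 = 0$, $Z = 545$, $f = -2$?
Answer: $- \frac{9335}{3} \approx -3111.7$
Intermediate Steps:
$o{\left(n,j \right)} = - \frac{4}{3}$ ($o{\left(n,j \right)} = - \frac{4}{3} + \frac{1}{3} \cdot 0 = - \frac{4}{3} + 0 = - \frac{4}{3}$)
$g{\left(t,K \right)} = \frac{2 K}{-2 + t}$ ($g{\left(t,K \right)} = \frac{K + K}{t - 2} = \frac{2 K}{-2 + t}$)
$d{\left(I \right)} = - \frac{4}{3}$
$V{\left(a \right)} = 545 + a^{2} - \frac{4 a}{3}$ ($V{\left(a \right)} = \left(a^{2} - \frac{4 a}{3}\right) + 545 = 545 + a^{2} - \frac{4 a}{3}$)
$- V{\left(-50 \right)} = - (545 + \left(-50\right)^{2} - - \frac{200}{3}) = - (545 + 2500 + \frac{200}{3}) = \left(-1\right) \frac{9335}{3} = - \frac{9335}{3}$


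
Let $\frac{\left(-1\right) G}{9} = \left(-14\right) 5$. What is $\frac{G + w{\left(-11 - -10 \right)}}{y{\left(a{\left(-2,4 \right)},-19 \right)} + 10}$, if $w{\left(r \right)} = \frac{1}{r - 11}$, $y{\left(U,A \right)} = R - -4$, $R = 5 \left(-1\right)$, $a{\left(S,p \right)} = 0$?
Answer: $\frac{7559}{108} \approx 69.991$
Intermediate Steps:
$R = -5$
$y{\left(U,A \right)} = -1$ ($y{\left(U,A \right)} = -5 - -4 = -5 + 4 = -1$)
$G = 630$ ($G = - 9 \left(\left(-14\right) 5\right) = \left(-9\right) \left(-70\right) = 630$)
$w{\left(r \right)} = \frac{1}{-11 + r}$
$\frac{G + w{\left(-11 - -10 \right)}}{y{\left(a{\left(-2,4 \right)},-19 \right)} + 10} = \frac{630 + \frac{1}{-11 - 1}}{-1 + 10} = \frac{630 + \frac{1}{-11 + \left(-11 + 10\right)}}{9} = \left(630 + \frac{1}{-11 - 1}\right) \frac{1}{9} = \left(630 + \frac{1}{-12}\right) \frac{1}{9} = \left(630 - \frac{1}{12}\right) \frac{1}{9} = \frac{7559}{12} \cdot \frac{1}{9} = \frac{7559}{108}$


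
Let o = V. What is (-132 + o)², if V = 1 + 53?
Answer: 6084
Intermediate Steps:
V = 54
o = 54
(-132 + o)² = (-132 + 54)² = (-78)² = 6084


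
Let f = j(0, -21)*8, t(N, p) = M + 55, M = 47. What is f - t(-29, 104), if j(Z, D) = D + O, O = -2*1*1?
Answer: -286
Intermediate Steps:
O = -2 (O = -2*1 = -2)
t(N, p) = 102 (t(N, p) = 47 + 55 = 102)
j(Z, D) = -2 + D (j(Z, D) = D - 2 = -2 + D)
f = -184 (f = (-2 - 21)*8 = -23*8 = -184)
f - t(-29, 104) = -184 - 1*102 = -184 - 102 = -286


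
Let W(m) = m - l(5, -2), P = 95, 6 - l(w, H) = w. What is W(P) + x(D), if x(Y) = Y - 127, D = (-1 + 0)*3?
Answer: -36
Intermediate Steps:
l(w, H) = 6 - w
D = -3 (D = -1*3 = -3)
W(m) = -1 + m (W(m) = m - (6 - 1*5) = m - (6 - 5) = m - 1*1 = m - 1 = -1 + m)
x(Y) = -127 + Y
W(P) + x(D) = (-1 + 95) + (-127 - 3) = 94 - 130 = -36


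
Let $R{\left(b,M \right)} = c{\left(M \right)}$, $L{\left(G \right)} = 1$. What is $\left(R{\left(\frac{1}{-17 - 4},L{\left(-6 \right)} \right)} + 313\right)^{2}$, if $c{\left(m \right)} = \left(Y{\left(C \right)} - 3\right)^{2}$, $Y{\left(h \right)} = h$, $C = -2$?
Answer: $114244$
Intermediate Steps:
$c{\left(m \right)} = 25$ ($c{\left(m \right)} = \left(-2 - 3\right)^{2} = \left(-5\right)^{2} = 25$)
$R{\left(b,M \right)} = 25$
$\left(R{\left(\frac{1}{-17 - 4},L{\left(-6 \right)} \right)} + 313\right)^{2} = \left(25 + 313\right)^{2} = 338^{2} = 114244$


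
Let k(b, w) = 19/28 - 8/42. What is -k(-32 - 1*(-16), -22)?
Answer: -41/84 ≈ -0.48810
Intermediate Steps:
k(b, w) = 41/84 (k(b, w) = 19*(1/28) - 8*1/42 = 19/28 - 4/21 = 41/84)
-k(-32 - 1*(-16), -22) = -1*41/84 = -41/84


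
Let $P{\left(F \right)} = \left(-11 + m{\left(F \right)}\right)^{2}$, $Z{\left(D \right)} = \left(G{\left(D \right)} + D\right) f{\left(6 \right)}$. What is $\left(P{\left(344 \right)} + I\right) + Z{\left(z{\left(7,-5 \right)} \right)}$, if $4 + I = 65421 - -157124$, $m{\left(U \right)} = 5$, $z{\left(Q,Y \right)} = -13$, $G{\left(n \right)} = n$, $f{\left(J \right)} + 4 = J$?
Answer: $222525$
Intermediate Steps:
$f{\left(J \right)} = -4 + J$
$Z{\left(D \right)} = 4 D$ ($Z{\left(D \right)} = \left(D + D\right) \left(-4 + 6\right) = 2 D 2 = 4 D$)
$I = 222541$ ($I = -4 + \left(65421 - -157124\right) = -4 + \left(65421 + 157124\right) = -4 + 222545 = 222541$)
$P{\left(F \right)} = 36$ ($P{\left(F \right)} = \left(-11 + 5\right)^{2} = \left(-6\right)^{2} = 36$)
$\left(P{\left(344 \right)} + I\right) + Z{\left(z{\left(7,-5 \right)} \right)} = \left(36 + 222541\right) + 4 \left(-13\right) = 222577 - 52 = 222525$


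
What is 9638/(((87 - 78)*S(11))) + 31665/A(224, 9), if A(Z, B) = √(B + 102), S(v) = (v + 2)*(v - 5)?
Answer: 4819/351 + 10555*√111/37 ≈ 3019.2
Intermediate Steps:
S(v) = (-5 + v)*(2 + v) (S(v) = (2 + v)*(-5 + v) = (-5 + v)*(2 + v))
A(Z, B) = √(102 + B)
9638/(((87 - 78)*S(11))) + 31665/A(224, 9) = 9638/(((87 - 78)*(-10 + 11² - 3*11))) + 31665/(√(102 + 9)) = 9638/((9*(-10 + 121 - 33))) + 31665/(√111) = 9638/((9*78)) + 31665*(√111/111) = 9638/702 + 10555*√111/37 = 9638*(1/702) + 10555*√111/37 = 4819/351 + 10555*√111/37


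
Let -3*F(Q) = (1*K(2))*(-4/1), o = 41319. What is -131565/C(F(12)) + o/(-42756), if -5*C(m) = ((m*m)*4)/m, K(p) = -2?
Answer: -7031601609/114016 ≈ -61672.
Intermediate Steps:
F(Q) = -8/3 (F(Q) = -1*(-2)*(-4/1)/3 = -(-2)*(-4*1)/3 = -(-2)*(-4)/3 = -⅓*8 = -8/3)
C(m) = -4*m/5 (C(m) = -(m*m)*4/(5*m) = -m²*4/(5*m) = -4*m²/(5*m) = -4*m/5)
-131565/C(F(12)) + o/(-42756) = -131565/((-⅘*(-8/3))) + 41319/(-42756) = -131565/32/15 + 41319*(-1/42756) = -131565*15/32 - 13773/14252 = -1973475/32 - 13773/14252 = -7031601609/114016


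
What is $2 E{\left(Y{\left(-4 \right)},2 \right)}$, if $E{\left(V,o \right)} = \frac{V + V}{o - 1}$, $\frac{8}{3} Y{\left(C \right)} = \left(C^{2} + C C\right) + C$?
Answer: $42$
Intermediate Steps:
$Y{\left(C \right)} = \frac{3 C^{2}}{4} + \frac{3 C}{8}$ ($Y{\left(C \right)} = \frac{3 \left(\left(C^{2} + C C\right) + C\right)}{8} = \frac{3 \left(\left(C^{2} + C^{2}\right) + C\right)}{8} = \frac{3 \left(2 C^{2} + C\right)}{8} = \frac{3 \left(C + 2 C^{2}\right)}{8} = \frac{3 C^{2}}{4} + \frac{3 C}{8}$)
$E{\left(V,o \right)} = \frac{2 V}{-1 + o}$
$2 E{\left(Y{\left(-4 \right)},2 \right)} = 2 \frac{2 \cdot \frac{3}{8} \left(-4\right) \left(1 + 2 \left(-4\right)\right)}{-1 + 2} = 2 \frac{2 \cdot \frac{3}{8} \left(-4\right) \left(1 - 8\right)}{1} = 2 \cdot 2 \cdot \frac{3}{8} \left(-4\right) \left(-7\right) 1 = 2 \cdot 2 \cdot \frac{21}{2} \cdot 1 = 2 \cdot 21 = 42$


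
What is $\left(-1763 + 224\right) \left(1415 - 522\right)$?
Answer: $-1374327$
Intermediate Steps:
$\left(-1763 + 224\right) \left(1415 - 522\right) = \left(-1539\right) 893 = -1374327$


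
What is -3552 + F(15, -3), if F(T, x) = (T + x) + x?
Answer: -3543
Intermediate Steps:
F(T, x) = T + 2*x
-3552 + F(15, -3) = -3552 + (15 + 2*(-3)) = -3552 + (15 - 6) = -3552 + 9 = -3543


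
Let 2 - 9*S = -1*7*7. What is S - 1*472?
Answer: -1399/3 ≈ -466.33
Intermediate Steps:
S = 17/3 (S = 2/9 - (-1*7)*7/9 = 2/9 - (-7)*7/9 = 2/9 - 1/9*(-49) = 2/9 + 49/9 = 17/3 ≈ 5.6667)
S - 1*472 = 17/3 - 1*472 = 17/3 - 472 = -1399/3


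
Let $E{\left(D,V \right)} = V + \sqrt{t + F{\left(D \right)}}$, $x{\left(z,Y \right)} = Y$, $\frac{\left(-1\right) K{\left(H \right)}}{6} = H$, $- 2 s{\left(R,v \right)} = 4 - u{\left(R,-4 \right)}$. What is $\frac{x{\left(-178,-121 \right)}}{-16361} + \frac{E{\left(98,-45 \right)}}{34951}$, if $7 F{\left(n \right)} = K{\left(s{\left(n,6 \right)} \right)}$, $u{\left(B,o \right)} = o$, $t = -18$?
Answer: $\frac{3492826}{571833311} + \frac{i \sqrt{714}}{244657} \approx 0.0061081 + 0.00010922 i$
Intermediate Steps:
$s{\left(R,v \right)} = -4$ ($s{\left(R,v \right)} = - \frac{4 - -4}{2} = - \frac{4 + 4}{2} = \left(- \frac{1}{2}\right) 8 = -4$)
$K{\left(H \right)} = - 6 H$
$F{\left(n \right)} = \frac{24}{7}$ ($F{\left(n \right)} = \frac{\left(-6\right) \left(-4\right)}{7} = \frac{1}{7} \cdot 24 = \frac{24}{7}$)
$E{\left(D,V \right)} = V + \frac{i \sqrt{714}}{7}$ ($E{\left(D,V \right)} = V + \sqrt{-18 + \frac{24}{7}} = V + \sqrt{- \frac{102}{7}} = V + \frac{i \sqrt{714}}{7}$)
$\frac{x{\left(-178,-121 \right)}}{-16361} + \frac{E{\left(98,-45 \right)}}{34951} = - \frac{121}{-16361} + \frac{-45 + \frac{i \sqrt{714}}{7}}{34951} = \left(-121\right) \left(- \frac{1}{16361}\right) + \left(-45 + \frac{i \sqrt{714}}{7}\right) \frac{1}{34951} = \frac{121}{16361} - \left(\frac{45}{34951} - \frac{i \sqrt{714}}{244657}\right) = \frac{3492826}{571833311} + \frac{i \sqrt{714}}{244657}$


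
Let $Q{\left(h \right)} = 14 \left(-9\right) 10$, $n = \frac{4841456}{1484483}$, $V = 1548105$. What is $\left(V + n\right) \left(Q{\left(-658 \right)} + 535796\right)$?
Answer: $\frac{1228438774807661656}{1484483} \approx 8.2752 \cdot 10^{11}$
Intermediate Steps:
$n = \frac{4841456}{1484483}$ ($n = 4841456 \cdot \frac{1}{1484483} = \frac{4841456}{1484483} \approx 3.2614$)
$Q{\left(h \right)} = -1260$ ($Q{\left(h \right)} = \left(-126\right) 10 = -1260$)
$\left(V + n\right) \left(Q{\left(-658 \right)} + 535796\right) = \left(1548105 + \frac{4841456}{1484483}\right) \left(-1260 + 535796\right) = \frac{2298140396171}{1484483} \cdot 534536 = \frac{1228438774807661656}{1484483}$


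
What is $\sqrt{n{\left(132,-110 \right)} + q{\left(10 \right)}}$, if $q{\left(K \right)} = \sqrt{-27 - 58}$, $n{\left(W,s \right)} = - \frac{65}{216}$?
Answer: $\frac{\sqrt{-390 + 1296 i \sqrt{85}}}{36} \approx 2.1123 + 2.1824 i$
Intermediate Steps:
$n{\left(W,s \right)} = - \frac{65}{216}$ ($n{\left(W,s \right)} = \left(-65\right) \frac{1}{216} = - \frac{65}{216}$)
$q{\left(K \right)} = i \sqrt{85}$ ($q{\left(K \right)} = \sqrt{-85} = i \sqrt{85}$)
$\sqrt{n{\left(132,-110 \right)} + q{\left(10 \right)}} = \sqrt{- \frac{65}{216} + i \sqrt{85}}$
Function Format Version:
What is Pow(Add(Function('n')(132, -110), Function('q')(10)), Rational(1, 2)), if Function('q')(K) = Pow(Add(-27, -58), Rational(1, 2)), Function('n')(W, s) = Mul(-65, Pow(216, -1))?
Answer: Mul(Rational(1, 36), Pow(Add(-390, Mul(1296, I, Pow(85, Rational(1, 2)))), Rational(1, 2))) ≈ Add(2.1123, Mul(2.1824, I))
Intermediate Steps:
Function('n')(W, s) = Rational(-65, 216) (Function('n')(W, s) = Mul(-65, Rational(1, 216)) = Rational(-65, 216))
Function('q')(K) = Mul(I, Pow(85, Rational(1, 2))) (Function('q')(K) = Pow(-85, Rational(1, 2)) = Mul(I, Pow(85, Rational(1, 2))))
Pow(Add(Function('n')(132, -110), Function('q')(10)), Rational(1, 2)) = Pow(Add(Rational(-65, 216), Mul(I, Pow(85, Rational(1, 2)))), Rational(1, 2))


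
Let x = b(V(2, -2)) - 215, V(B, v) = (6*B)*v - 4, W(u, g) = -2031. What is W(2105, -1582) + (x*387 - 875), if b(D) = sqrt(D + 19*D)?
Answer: -86111 + 1548*I*sqrt(35) ≈ -86111.0 + 9158.1*I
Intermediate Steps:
V(B, v) = -4 + 6*B*v (V(B, v) = 6*B*v - 4 = -4 + 6*B*v)
b(D) = 2*sqrt(5)*sqrt(D) (b(D) = sqrt(20*D) = 2*sqrt(5)*sqrt(D))
x = -215 + 4*I*sqrt(35) (x = 2*sqrt(5)*sqrt(-4 + 6*2*(-2)) - 215 = 2*sqrt(5)*sqrt(-4 - 24) - 215 = 2*sqrt(5)*sqrt(-28) - 215 = 2*sqrt(5)*(2*I*sqrt(7)) - 215 = 4*I*sqrt(35) - 215 = -215 + 4*I*sqrt(35) ≈ -215.0 + 23.664*I)
W(2105, -1582) + (x*387 - 875) = -2031 + ((-215 + 4*I*sqrt(35))*387 - 875) = -2031 + ((-83205 + 1548*I*sqrt(35)) - 875) = -2031 + (-84080 + 1548*I*sqrt(35)) = -86111 + 1548*I*sqrt(35)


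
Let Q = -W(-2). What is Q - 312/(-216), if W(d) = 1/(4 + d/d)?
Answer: 56/45 ≈ 1.2444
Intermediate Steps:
W(d) = ⅕ (W(d) = 1/(4 + 1) = 1/5 = ⅕)
Q = -⅕ (Q = -1*⅕ = -⅕ ≈ -0.20000)
Q - 312/(-216) = -⅕ - 312/(-216) = -⅕ - 312*(-1)/216 = -⅕ - 1*(-13/9) = -⅕ + 13/9 = 56/45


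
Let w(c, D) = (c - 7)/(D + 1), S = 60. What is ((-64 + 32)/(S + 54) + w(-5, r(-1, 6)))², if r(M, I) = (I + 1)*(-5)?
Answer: 4900/938961 ≈ 0.0052185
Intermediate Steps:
r(M, I) = -5 - 5*I (r(M, I) = (1 + I)*(-5) = -5 - 5*I)
w(c, D) = (-7 + c)/(1 + D)
((-64 + 32)/(S + 54) + w(-5, r(-1, 6)))² = ((-64 + 32)/(60 + 54) + (-7 - 5)/(1 + (-5 - 5*6)))² = (-32/114 - 12/(1 + (-5 - 30)))² = (-32*1/114 - 12/(1 - 35))² = (-16/57 - 12/(-34))² = (-16/57 - 1/34*(-12))² = (-16/57 + 6/17)² = (70/969)² = 4900/938961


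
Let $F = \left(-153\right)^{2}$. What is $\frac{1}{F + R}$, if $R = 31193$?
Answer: $\frac{1}{54602} \approx 1.8314 \cdot 10^{-5}$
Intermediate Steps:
$F = 23409$
$\frac{1}{F + R} = \frac{1}{23409 + 31193} = \frac{1}{54602}$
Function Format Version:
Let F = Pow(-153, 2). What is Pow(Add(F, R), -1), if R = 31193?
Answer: Rational(1, 54602) ≈ 1.8314e-5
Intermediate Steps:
F = 23409
Pow(Add(F, R), -1) = Pow(Add(23409, 31193), -1) = Pow(54602, -1) = Rational(1, 54602)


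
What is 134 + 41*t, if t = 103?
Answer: 4357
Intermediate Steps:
134 + 41*t = 134 + 41*103 = 134 + 4223 = 4357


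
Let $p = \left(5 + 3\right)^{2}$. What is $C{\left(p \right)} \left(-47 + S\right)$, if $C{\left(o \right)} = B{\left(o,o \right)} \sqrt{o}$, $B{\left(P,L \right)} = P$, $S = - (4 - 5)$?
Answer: $-23552$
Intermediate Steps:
$S = 1$ ($S = \left(-1\right) \left(-1\right) = 1$)
$p = 64$ ($p = 8^{2} = 64$)
$C{\left(o \right)} = o^{\frac{3}{2}}$ ($C{\left(o \right)} = o \sqrt{o} = o^{\frac{3}{2}}$)
$C{\left(p \right)} \left(-47 + S\right) = 64^{\frac{3}{2}} \left(-47 + 1\right) = 512 \left(-46\right) = -23552$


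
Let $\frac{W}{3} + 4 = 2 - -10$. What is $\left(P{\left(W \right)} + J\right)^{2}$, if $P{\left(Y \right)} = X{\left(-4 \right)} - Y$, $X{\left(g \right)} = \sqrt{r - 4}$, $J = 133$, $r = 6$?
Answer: $\left(109 + \sqrt{2}\right)^{2} \approx 12191.0$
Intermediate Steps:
$X{\left(g \right)} = \sqrt{2}$ ($X{\left(g \right)} = \sqrt{6 - 4} = \sqrt{2}$)
$W = 24$ ($W = -12 + 3 \left(2 - -10\right) = -12 + 3 \left(2 + 10\right) = -12 + 3 \cdot 12 = -12 + 36 = 24$)
$P{\left(Y \right)} = \sqrt{2} - Y$
$\left(P{\left(W \right)} + J\right)^{2} = \left(\left(\sqrt{2} - 24\right) + 133\right)^{2} = \left(\left(-24 + \sqrt{2}\right) + 133\right)^{2} = \left(109 + \sqrt{2}\right)^{2}$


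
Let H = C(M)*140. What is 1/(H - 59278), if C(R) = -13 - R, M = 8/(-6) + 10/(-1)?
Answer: -3/178534 ≈ -1.6804e-5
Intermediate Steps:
M = -34/3 (M = 8*(-⅙) + 10*(-1) = -4/3 - 10 = -34/3 ≈ -11.333)
H = -700/3 (H = (-13 - 1*(-34/3))*140 = (-13 + 34/3)*140 = -5/3*140 = -700/3 ≈ -233.33)
1/(H - 59278) = 1/(-700/3 - 59278) = 1/(-178534/3) = -3/178534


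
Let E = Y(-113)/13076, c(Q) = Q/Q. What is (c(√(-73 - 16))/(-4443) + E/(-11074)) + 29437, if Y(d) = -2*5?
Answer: 9469330904947295/321681250716 ≈ 29437.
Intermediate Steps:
c(Q) = 1
Y(d) = -10
E = -5/6538 (E = -10/13076 = -10*1/13076 = -5/6538 ≈ -0.00076476)
(c(√(-73 - 16))/(-4443) + E/(-11074)) + 29437 = (1/(-4443) - 5/6538/(-11074)) + 29437 = (1*(-1/4443) - 5/6538*(-1/11074)) + 29437 = (-1/4443 + 5/72401812) + 29437 = -72379597/321681250716 + 29437 = 9469330904947295/321681250716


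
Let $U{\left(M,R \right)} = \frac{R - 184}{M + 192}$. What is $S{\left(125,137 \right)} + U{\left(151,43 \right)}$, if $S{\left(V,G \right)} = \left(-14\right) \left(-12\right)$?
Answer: $\frac{57483}{343} \approx 167.59$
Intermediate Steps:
$S{\left(V,G \right)} = 168$
$U{\left(M,R \right)} = \frac{-184 + R}{192 + M}$
$S{\left(125,137 \right)} + U{\left(151,43 \right)} = 168 + \frac{-184 + 43}{192 + 151} = 168 + \frac{1}{343} \left(-141\right) = 168 - \frac{141}{343} = \frac{57483}{343}$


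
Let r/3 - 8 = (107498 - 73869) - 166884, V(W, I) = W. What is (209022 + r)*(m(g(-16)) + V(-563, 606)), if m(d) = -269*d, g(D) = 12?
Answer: 723015729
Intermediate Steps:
r = -399741 (r = 24 + 3*((107498 - 73869) - 166884) = 24 + 3*(33629 - 166884) = 24 + 3*(-133255) = 24 - 399765 = -399741)
(209022 + r)*(m(g(-16)) + V(-563, 606)) = (209022 - 399741)*(-269*12 - 563) = -190719*(-3228 - 563) = -190719*(-3791) = 723015729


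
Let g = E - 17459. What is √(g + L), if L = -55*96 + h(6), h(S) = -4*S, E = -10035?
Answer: 23*I*√62 ≈ 181.1*I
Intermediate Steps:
g = -27494 (g = -10035 - 17459 = -27494)
L = -5304 (L = -55*96 - 4*6 = -5280 - 24 = -5304)
√(g + L) = √(-27494 - 5304) = √(-32798) = 23*I*√62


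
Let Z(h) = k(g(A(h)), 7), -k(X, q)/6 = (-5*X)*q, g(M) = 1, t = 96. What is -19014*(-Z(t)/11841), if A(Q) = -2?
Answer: 1330980/3947 ≈ 337.21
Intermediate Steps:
k(X, q) = 30*X*q (k(X, q) = -6*(-5*X)*q = -(-30)*X*q = 30*X*q)
Z(h) = 210 (Z(h) = 30*1*7 = 210)
-19014*(-Z(t)/11841) = -19014/((-11841/210)) = -19014/((-11841*1/210)) = -19014/(-3947/70) = -19014*(-70/3947) = 1330980/3947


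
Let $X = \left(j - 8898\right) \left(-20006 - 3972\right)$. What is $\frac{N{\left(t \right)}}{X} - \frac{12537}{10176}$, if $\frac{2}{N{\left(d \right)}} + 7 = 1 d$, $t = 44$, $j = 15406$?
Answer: $- \frac{3016092165017}{2448093950912} \approx -1.232$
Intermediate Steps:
$X = -156048824$ ($X = \left(15406 - 8898\right) \left(-20006 - 3972\right) = 6508 \left(-23978\right) = -156048824$)
$N{\left(d \right)} = \frac{2}{-7 + d}$ ($N{\left(d \right)} = \frac{2}{-7 + 1 d} = \frac{2}{-7 + d}$)
$\frac{N{\left(t \right)}}{X} - \frac{12537}{10176} = \frac{2 \frac{1}{-7 + 44}}{-156048824} - \frac{12537}{10176} = \frac{2}{37} \left(- \frac{1}{156048824}\right) - \frac{4179}{3392} = - \frac{1}{2886903244} - \frac{4179}{3392} = - \frac{3016092165017}{2448093950912}$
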